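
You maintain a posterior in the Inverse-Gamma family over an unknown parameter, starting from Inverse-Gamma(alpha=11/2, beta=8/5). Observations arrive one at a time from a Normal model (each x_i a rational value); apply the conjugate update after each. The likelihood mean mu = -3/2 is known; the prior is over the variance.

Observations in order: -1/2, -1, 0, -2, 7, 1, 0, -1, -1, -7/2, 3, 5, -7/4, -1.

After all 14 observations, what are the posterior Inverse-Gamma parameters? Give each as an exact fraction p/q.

alpha=25/2, beta=12401/160

obs 1: x=-1/2 → posterior Inverse-Gamma(6, 21/10)
obs 2: x=-1 → posterior Inverse-Gamma(13/2, 89/40)
obs 3: x=0 → posterior Inverse-Gamma(7, 67/20)
obs 4: x=-2 → posterior Inverse-Gamma(15/2, 139/40)
obs 5: x=7 → posterior Inverse-Gamma(8, 198/5)
obs 6: x=1 → posterior Inverse-Gamma(17/2, 1709/40)
obs 7: x=0 → posterior Inverse-Gamma(9, 877/20)
obs 8: x=-1 → posterior Inverse-Gamma(19/2, 1759/40)
obs 9: x=-1 → posterior Inverse-Gamma(10, 441/10)
obs 10: x=-7/2 → posterior Inverse-Gamma(21/2, 461/10)
obs 11: x=3 → posterior Inverse-Gamma(11, 2249/40)
obs 12: x=5 → posterior Inverse-Gamma(23/2, 1547/20)
obs 13: x=-7/4 → posterior Inverse-Gamma(12, 12381/160)
obs 14: x=-1 → posterior Inverse-Gamma(25/2, 12401/160)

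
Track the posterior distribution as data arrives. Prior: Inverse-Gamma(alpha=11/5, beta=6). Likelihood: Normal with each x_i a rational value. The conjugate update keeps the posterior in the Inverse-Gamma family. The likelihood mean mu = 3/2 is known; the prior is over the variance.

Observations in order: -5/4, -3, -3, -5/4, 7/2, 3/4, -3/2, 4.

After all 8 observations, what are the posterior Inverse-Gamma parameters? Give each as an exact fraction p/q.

alpha=31/5, beta=1399/32

obs 1: x=-5/4 → posterior Inverse-Gamma(27/10, 313/32)
obs 2: x=-3 → posterior Inverse-Gamma(16/5, 637/32)
obs 3: x=-3 → posterior Inverse-Gamma(37/10, 961/32)
obs 4: x=-5/4 → posterior Inverse-Gamma(21/5, 541/16)
obs 5: x=7/2 → posterior Inverse-Gamma(47/10, 573/16)
obs 6: x=3/4 → posterior Inverse-Gamma(26/5, 1155/32)
obs 7: x=-3/2 → posterior Inverse-Gamma(57/10, 1299/32)
obs 8: x=4 → posterior Inverse-Gamma(31/5, 1399/32)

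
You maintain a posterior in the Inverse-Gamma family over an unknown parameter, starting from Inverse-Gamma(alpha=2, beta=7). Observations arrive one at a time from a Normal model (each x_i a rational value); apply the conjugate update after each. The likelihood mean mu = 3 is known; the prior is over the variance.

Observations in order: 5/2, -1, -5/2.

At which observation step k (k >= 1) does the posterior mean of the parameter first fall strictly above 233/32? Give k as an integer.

obs 1: x=5/2 → posterior Inverse-Gamma(5/2, 57/8)
obs 2: x=-1 → posterior Inverse-Gamma(3, 121/8)
obs 3: x=-5/2 → posterior Inverse-Gamma(7/2, 121/4)

k = 2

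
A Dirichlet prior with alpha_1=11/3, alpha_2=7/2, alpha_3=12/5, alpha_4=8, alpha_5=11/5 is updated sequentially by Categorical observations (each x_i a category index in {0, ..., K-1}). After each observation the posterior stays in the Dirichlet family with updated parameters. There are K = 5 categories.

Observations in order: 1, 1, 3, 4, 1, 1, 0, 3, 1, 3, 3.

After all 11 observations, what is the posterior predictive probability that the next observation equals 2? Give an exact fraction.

72/923

obs 1: x=1 → posterior Dirichlet(11/3, 9/2, 12/5, 8, 11/5)
obs 2: x=1 → posterior Dirichlet(11/3, 11/2, 12/5, 8, 11/5)
obs 3: x=3 → posterior Dirichlet(11/3, 11/2, 12/5, 9, 11/5)
obs 4: x=4 → posterior Dirichlet(11/3, 11/2, 12/5, 9, 16/5)
obs 5: x=1 → posterior Dirichlet(11/3, 13/2, 12/5, 9, 16/5)
obs 6: x=1 → posterior Dirichlet(11/3, 15/2, 12/5, 9, 16/5)
obs 7: x=0 → posterior Dirichlet(14/3, 15/2, 12/5, 9, 16/5)
obs 8: x=3 → posterior Dirichlet(14/3, 15/2, 12/5, 10, 16/5)
obs 9: x=1 → posterior Dirichlet(14/3, 17/2, 12/5, 10, 16/5)
obs 10: x=3 → posterior Dirichlet(14/3, 17/2, 12/5, 11, 16/5)
obs 11: x=3 → posterior Dirichlet(14/3, 17/2, 12/5, 12, 16/5)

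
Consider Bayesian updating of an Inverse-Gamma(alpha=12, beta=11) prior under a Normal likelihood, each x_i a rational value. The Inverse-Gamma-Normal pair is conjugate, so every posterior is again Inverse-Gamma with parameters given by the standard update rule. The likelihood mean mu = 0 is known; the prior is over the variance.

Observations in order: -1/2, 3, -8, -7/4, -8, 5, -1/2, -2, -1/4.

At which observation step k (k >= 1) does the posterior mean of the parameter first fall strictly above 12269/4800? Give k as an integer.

k = 3

obs 1: x=-1/2 → posterior Inverse-Gamma(25/2, 89/8)
obs 2: x=3 → posterior Inverse-Gamma(13, 125/8)
obs 3: x=-8 → posterior Inverse-Gamma(27/2, 381/8)
obs 4: x=-7/4 → posterior Inverse-Gamma(14, 1573/32)
obs 5: x=-8 → posterior Inverse-Gamma(29/2, 2597/32)
obs 6: x=5 → posterior Inverse-Gamma(15, 2997/32)
obs 7: x=-1/2 → posterior Inverse-Gamma(31/2, 3001/32)
obs 8: x=-2 → posterior Inverse-Gamma(16, 3065/32)
obs 9: x=-1/4 → posterior Inverse-Gamma(33/2, 1533/16)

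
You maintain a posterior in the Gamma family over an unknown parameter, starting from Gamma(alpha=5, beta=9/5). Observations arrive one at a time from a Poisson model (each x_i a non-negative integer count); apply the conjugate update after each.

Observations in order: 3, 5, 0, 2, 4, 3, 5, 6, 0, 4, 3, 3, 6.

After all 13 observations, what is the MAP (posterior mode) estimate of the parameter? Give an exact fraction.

obs 1: x=3 → posterior Gamma(8, 14/5)
obs 2: x=5 → posterior Gamma(13, 19/5)
obs 3: x=0 → posterior Gamma(13, 24/5)
obs 4: x=2 → posterior Gamma(15, 29/5)
obs 5: x=4 → posterior Gamma(19, 34/5)
obs 6: x=3 → posterior Gamma(22, 39/5)
obs 7: x=5 → posterior Gamma(27, 44/5)
obs 8: x=6 → posterior Gamma(33, 49/5)
obs 9: x=0 → posterior Gamma(33, 54/5)
obs 10: x=4 → posterior Gamma(37, 59/5)
obs 11: x=3 → posterior Gamma(40, 64/5)
obs 12: x=3 → posterior Gamma(43, 69/5)
obs 13: x=6 → posterior Gamma(49, 74/5)

120/37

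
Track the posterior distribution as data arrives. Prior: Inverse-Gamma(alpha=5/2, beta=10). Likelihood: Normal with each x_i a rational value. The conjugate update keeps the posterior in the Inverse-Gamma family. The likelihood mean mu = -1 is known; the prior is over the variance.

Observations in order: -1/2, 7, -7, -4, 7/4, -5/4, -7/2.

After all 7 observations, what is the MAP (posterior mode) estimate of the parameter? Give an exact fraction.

1145/112

obs 1: x=-1/2 → posterior Inverse-Gamma(3, 81/8)
obs 2: x=7 → posterior Inverse-Gamma(7/2, 337/8)
obs 3: x=-7 → posterior Inverse-Gamma(4, 481/8)
obs 4: x=-4 → posterior Inverse-Gamma(9/2, 517/8)
obs 5: x=7/4 → posterior Inverse-Gamma(5, 2189/32)
obs 6: x=-5/4 → posterior Inverse-Gamma(11/2, 1095/16)
obs 7: x=-7/2 → posterior Inverse-Gamma(6, 1145/16)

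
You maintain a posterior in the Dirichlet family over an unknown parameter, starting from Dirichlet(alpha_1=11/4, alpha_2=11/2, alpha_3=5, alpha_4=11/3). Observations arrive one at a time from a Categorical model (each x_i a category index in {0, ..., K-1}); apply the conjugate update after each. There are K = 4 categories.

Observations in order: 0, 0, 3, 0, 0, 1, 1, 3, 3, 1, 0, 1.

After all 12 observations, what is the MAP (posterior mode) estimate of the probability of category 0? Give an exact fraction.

obs 1: x=0 → posterior Dirichlet(15/4, 11/2, 5, 11/3)
obs 2: x=0 → posterior Dirichlet(19/4, 11/2, 5, 11/3)
obs 3: x=3 → posterior Dirichlet(19/4, 11/2, 5, 14/3)
obs 4: x=0 → posterior Dirichlet(23/4, 11/2, 5, 14/3)
obs 5: x=0 → posterior Dirichlet(27/4, 11/2, 5, 14/3)
obs 6: x=1 → posterior Dirichlet(27/4, 13/2, 5, 14/3)
obs 7: x=1 → posterior Dirichlet(27/4, 15/2, 5, 14/3)
obs 8: x=3 → posterior Dirichlet(27/4, 15/2, 5, 17/3)
obs 9: x=3 → posterior Dirichlet(27/4, 15/2, 5, 20/3)
obs 10: x=1 → posterior Dirichlet(27/4, 17/2, 5, 20/3)
obs 11: x=0 → posterior Dirichlet(31/4, 17/2, 5, 20/3)
obs 12: x=1 → posterior Dirichlet(31/4, 19/2, 5, 20/3)

81/299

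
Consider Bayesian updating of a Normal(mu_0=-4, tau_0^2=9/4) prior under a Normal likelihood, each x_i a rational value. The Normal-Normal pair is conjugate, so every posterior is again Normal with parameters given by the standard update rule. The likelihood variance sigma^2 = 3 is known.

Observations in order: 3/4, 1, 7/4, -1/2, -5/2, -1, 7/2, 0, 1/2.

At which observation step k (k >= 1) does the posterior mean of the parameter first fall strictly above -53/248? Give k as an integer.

k = 9

obs 1: x=3/4 → posterior Normal(-55/28, 9/7)
obs 2: x=1 → posterior Normal(-43/40, 9/10)
obs 3: x=7/4 → posterior Normal(-11/26, 9/13)
obs 4: x=-1/2 → posterior Normal(-7/16, 9/16)
obs 5: x=-5/2 → posterior Normal(-29/38, 9/19)
obs 6: x=-1 → posterior Normal(-35/44, 9/22)
obs 7: x=7/2 → posterior Normal(-7/25, 9/25)
obs 8: x=0 → posterior Normal(-1/4, 9/28)
obs 9: x=1/2 → posterior Normal(-11/62, 9/31)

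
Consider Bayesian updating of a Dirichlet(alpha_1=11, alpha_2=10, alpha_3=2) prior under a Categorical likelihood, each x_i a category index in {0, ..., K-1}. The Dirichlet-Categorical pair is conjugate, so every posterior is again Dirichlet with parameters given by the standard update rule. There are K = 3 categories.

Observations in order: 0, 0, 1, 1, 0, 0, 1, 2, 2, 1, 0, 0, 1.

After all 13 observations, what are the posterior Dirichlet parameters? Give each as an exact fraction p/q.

obs 1: x=0 → posterior Dirichlet(12, 10, 2)
obs 2: x=0 → posterior Dirichlet(13, 10, 2)
obs 3: x=1 → posterior Dirichlet(13, 11, 2)
obs 4: x=1 → posterior Dirichlet(13, 12, 2)
obs 5: x=0 → posterior Dirichlet(14, 12, 2)
obs 6: x=0 → posterior Dirichlet(15, 12, 2)
obs 7: x=1 → posterior Dirichlet(15, 13, 2)
obs 8: x=2 → posterior Dirichlet(15, 13, 3)
obs 9: x=2 → posterior Dirichlet(15, 13, 4)
obs 10: x=1 → posterior Dirichlet(15, 14, 4)
obs 11: x=0 → posterior Dirichlet(16, 14, 4)
obs 12: x=0 → posterior Dirichlet(17, 14, 4)
obs 13: x=1 → posterior Dirichlet(17, 15, 4)

alpha_1=17, alpha_2=15, alpha_3=4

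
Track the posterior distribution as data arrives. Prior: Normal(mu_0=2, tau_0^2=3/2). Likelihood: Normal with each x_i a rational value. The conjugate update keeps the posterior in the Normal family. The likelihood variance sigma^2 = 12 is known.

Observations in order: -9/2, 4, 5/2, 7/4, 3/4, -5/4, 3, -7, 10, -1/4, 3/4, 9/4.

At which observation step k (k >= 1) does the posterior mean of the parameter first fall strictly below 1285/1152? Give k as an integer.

obs 1: x=-9/2 → posterior Normal(23/18, 4/3)
obs 2: x=4 → posterior Normal(31/20, 6/5)
obs 3: x=5/2 → posterior Normal(18/11, 12/11)
obs 4: x=7/4 → posterior Normal(79/48, 1)
obs 5: x=3/4 → posterior Normal(41/26, 12/13)
obs 6: x=-5/4 → posterior Normal(11/8, 6/7)
obs 7: x=3 → posterior Normal(89/60, 4/5)
obs 8: x=-7 → posterior Normal(61/64, 3/4)
obs 9: x=10 → posterior Normal(101/68, 12/17)
obs 10: x=-1/4 → posterior Normal(25/18, 2/3)
obs 11: x=3/4 → posterior Normal(103/76, 12/19)
obs 12: x=9/4 → posterior Normal(7/5, 3/5)

k = 8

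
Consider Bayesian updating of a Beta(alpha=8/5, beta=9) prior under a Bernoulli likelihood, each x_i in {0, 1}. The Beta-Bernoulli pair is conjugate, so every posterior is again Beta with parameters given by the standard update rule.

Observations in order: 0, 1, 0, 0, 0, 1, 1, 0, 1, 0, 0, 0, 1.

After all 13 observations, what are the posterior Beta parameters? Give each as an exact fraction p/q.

alpha=33/5, beta=17

obs 1: x=0 → posterior Beta(8/5, 10)
obs 2: x=1 → posterior Beta(13/5, 10)
obs 3: x=0 → posterior Beta(13/5, 11)
obs 4: x=0 → posterior Beta(13/5, 12)
obs 5: x=0 → posterior Beta(13/5, 13)
obs 6: x=1 → posterior Beta(18/5, 13)
obs 7: x=1 → posterior Beta(23/5, 13)
obs 8: x=0 → posterior Beta(23/5, 14)
obs 9: x=1 → posterior Beta(28/5, 14)
obs 10: x=0 → posterior Beta(28/5, 15)
obs 11: x=0 → posterior Beta(28/5, 16)
obs 12: x=0 → posterior Beta(28/5, 17)
obs 13: x=1 → posterior Beta(33/5, 17)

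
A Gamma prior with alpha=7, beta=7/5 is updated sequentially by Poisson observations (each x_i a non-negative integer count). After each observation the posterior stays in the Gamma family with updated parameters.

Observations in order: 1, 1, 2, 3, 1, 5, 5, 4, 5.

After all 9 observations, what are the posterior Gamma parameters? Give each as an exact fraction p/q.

obs 1: x=1 → posterior Gamma(8, 12/5)
obs 2: x=1 → posterior Gamma(9, 17/5)
obs 3: x=2 → posterior Gamma(11, 22/5)
obs 4: x=3 → posterior Gamma(14, 27/5)
obs 5: x=1 → posterior Gamma(15, 32/5)
obs 6: x=5 → posterior Gamma(20, 37/5)
obs 7: x=5 → posterior Gamma(25, 42/5)
obs 8: x=4 → posterior Gamma(29, 47/5)
obs 9: x=5 → posterior Gamma(34, 52/5)

alpha=34, beta=52/5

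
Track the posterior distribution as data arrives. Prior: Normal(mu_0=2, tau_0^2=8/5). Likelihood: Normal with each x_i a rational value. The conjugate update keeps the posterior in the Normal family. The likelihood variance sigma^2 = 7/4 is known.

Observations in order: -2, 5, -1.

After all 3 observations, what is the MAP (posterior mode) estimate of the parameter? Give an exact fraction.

134/131

obs 1: x=-2 → posterior Normal(6/67, 56/67)
obs 2: x=5 → posterior Normal(166/99, 56/99)
obs 3: x=-1 → posterior Normal(134/131, 56/131)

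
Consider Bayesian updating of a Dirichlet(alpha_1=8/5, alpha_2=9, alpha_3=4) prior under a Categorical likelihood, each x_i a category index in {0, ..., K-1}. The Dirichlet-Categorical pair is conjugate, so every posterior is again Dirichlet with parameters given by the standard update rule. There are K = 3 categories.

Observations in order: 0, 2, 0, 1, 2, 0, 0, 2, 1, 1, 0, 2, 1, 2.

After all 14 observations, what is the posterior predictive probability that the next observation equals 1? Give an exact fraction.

obs 1: x=0 → posterior Dirichlet(13/5, 9, 4)
obs 2: x=2 → posterior Dirichlet(13/5, 9, 5)
obs 3: x=0 → posterior Dirichlet(18/5, 9, 5)
obs 4: x=1 → posterior Dirichlet(18/5, 10, 5)
obs 5: x=2 → posterior Dirichlet(18/5, 10, 6)
obs 6: x=0 → posterior Dirichlet(23/5, 10, 6)
obs 7: x=0 → posterior Dirichlet(28/5, 10, 6)
obs 8: x=2 → posterior Dirichlet(28/5, 10, 7)
obs 9: x=1 → posterior Dirichlet(28/5, 11, 7)
obs 10: x=1 → posterior Dirichlet(28/5, 12, 7)
obs 11: x=0 → posterior Dirichlet(33/5, 12, 7)
obs 12: x=2 → posterior Dirichlet(33/5, 12, 8)
obs 13: x=1 → posterior Dirichlet(33/5, 13, 8)
obs 14: x=2 → posterior Dirichlet(33/5, 13, 9)

5/11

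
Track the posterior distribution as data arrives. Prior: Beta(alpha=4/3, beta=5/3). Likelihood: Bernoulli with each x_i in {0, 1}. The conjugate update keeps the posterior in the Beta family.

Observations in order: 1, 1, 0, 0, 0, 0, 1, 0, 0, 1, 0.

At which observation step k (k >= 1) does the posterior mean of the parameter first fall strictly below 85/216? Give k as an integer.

k = 6

obs 1: x=1 → posterior Beta(7/3, 5/3)
obs 2: x=1 → posterior Beta(10/3, 5/3)
obs 3: x=0 → posterior Beta(10/3, 8/3)
obs 4: x=0 → posterior Beta(10/3, 11/3)
obs 5: x=0 → posterior Beta(10/3, 14/3)
obs 6: x=0 → posterior Beta(10/3, 17/3)
obs 7: x=1 → posterior Beta(13/3, 17/3)
obs 8: x=0 → posterior Beta(13/3, 20/3)
obs 9: x=0 → posterior Beta(13/3, 23/3)
obs 10: x=1 → posterior Beta(16/3, 23/3)
obs 11: x=0 → posterior Beta(16/3, 26/3)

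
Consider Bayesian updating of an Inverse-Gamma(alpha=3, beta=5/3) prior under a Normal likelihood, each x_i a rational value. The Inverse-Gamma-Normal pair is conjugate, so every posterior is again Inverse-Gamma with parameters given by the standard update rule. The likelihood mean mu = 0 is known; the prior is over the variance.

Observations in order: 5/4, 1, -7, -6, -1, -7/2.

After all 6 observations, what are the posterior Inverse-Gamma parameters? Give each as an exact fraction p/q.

alpha=6, beta=4999/96

obs 1: x=5/4 → posterior Inverse-Gamma(7/2, 235/96)
obs 2: x=1 → posterior Inverse-Gamma(4, 283/96)
obs 3: x=-7 → posterior Inverse-Gamma(9/2, 2635/96)
obs 4: x=-6 → posterior Inverse-Gamma(5, 4363/96)
obs 5: x=-1 → posterior Inverse-Gamma(11/2, 4411/96)
obs 6: x=-7/2 → posterior Inverse-Gamma(6, 4999/96)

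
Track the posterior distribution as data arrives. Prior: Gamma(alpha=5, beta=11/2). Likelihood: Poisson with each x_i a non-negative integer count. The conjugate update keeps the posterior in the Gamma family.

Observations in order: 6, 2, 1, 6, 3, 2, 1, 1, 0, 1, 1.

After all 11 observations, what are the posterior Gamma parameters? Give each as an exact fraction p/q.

obs 1: x=6 → posterior Gamma(11, 13/2)
obs 2: x=2 → posterior Gamma(13, 15/2)
obs 3: x=1 → posterior Gamma(14, 17/2)
obs 4: x=6 → posterior Gamma(20, 19/2)
obs 5: x=3 → posterior Gamma(23, 21/2)
obs 6: x=2 → posterior Gamma(25, 23/2)
obs 7: x=1 → posterior Gamma(26, 25/2)
obs 8: x=1 → posterior Gamma(27, 27/2)
obs 9: x=0 → posterior Gamma(27, 29/2)
obs 10: x=1 → posterior Gamma(28, 31/2)
obs 11: x=1 → posterior Gamma(29, 33/2)

alpha=29, beta=33/2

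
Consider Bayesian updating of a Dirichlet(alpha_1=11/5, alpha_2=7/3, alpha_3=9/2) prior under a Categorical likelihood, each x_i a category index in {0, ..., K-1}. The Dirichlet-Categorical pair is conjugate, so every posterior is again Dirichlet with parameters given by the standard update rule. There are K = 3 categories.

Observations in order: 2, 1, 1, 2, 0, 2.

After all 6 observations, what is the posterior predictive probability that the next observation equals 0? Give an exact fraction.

96/451

obs 1: x=2 → posterior Dirichlet(11/5, 7/3, 11/2)
obs 2: x=1 → posterior Dirichlet(11/5, 10/3, 11/2)
obs 3: x=1 → posterior Dirichlet(11/5, 13/3, 11/2)
obs 4: x=2 → posterior Dirichlet(11/5, 13/3, 13/2)
obs 5: x=0 → posterior Dirichlet(16/5, 13/3, 13/2)
obs 6: x=2 → posterior Dirichlet(16/5, 13/3, 15/2)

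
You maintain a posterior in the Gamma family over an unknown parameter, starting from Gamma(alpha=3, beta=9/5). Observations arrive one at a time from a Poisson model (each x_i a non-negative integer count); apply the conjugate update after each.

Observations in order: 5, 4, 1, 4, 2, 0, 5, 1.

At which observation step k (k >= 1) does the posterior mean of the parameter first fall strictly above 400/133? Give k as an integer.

k = 2

obs 1: x=5 → posterior Gamma(8, 14/5)
obs 2: x=4 → posterior Gamma(12, 19/5)
obs 3: x=1 → posterior Gamma(13, 24/5)
obs 4: x=4 → posterior Gamma(17, 29/5)
obs 5: x=2 → posterior Gamma(19, 34/5)
obs 6: x=0 → posterior Gamma(19, 39/5)
obs 7: x=5 → posterior Gamma(24, 44/5)
obs 8: x=1 → posterior Gamma(25, 49/5)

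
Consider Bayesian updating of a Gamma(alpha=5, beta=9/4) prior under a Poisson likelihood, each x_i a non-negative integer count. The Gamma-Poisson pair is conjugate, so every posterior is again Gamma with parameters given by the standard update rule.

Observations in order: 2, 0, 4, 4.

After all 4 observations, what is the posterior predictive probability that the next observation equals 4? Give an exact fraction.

obs 1: x=2 → posterior Gamma(7, 13/4)
obs 2: x=0 → posterior Gamma(7, 17/4)
obs 3: x=4 → posterior Gamma(11, 21/4)
obs 4: x=4 → posterior Gamma(15, 25/4)

729560852050781250000000000/6103261246589991489578849669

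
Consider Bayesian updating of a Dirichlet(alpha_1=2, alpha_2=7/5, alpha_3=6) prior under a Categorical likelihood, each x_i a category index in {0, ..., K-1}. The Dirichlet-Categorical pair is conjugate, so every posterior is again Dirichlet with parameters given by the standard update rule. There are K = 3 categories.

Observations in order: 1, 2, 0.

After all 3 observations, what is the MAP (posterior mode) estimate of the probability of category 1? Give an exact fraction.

obs 1: x=1 → posterior Dirichlet(2, 12/5, 6)
obs 2: x=2 → posterior Dirichlet(2, 12/5, 7)
obs 3: x=0 → posterior Dirichlet(3, 12/5, 7)

7/47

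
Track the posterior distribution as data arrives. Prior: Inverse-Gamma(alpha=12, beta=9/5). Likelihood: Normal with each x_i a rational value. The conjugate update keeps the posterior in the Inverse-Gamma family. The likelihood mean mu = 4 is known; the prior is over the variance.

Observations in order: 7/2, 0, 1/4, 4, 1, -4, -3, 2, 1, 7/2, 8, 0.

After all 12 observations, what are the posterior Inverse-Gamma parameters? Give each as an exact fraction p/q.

obs 1: x=7/2 → posterior Inverse-Gamma(25/2, 77/40)
obs 2: x=0 → posterior Inverse-Gamma(13, 397/40)
obs 3: x=1/4 → posterior Inverse-Gamma(27/2, 2713/160)
obs 4: x=4 → posterior Inverse-Gamma(14, 2713/160)
obs 5: x=1 → posterior Inverse-Gamma(29/2, 3433/160)
obs 6: x=-4 → posterior Inverse-Gamma(15, 8553/160)
obs 7: x=-3 → posterior Inverse-Gamma(31/2, 12473/160)
obs 8: x=2 → posterior Inverse-Gamma(16, 12793/160)
obs 9: x=1 → posterior Inverse-Gamma(33/2, 13513/160)
obs 10: x=7/2 → posterior Inverse-Gamma(17, 13533/160)
obs 11: x=8 → posterior Inverse-Gamma(35/2, 14813/160)
obs 12: x=0 → posterior Inverse-Gamma(18, 16093/160)

alpha=18, beta=16093/160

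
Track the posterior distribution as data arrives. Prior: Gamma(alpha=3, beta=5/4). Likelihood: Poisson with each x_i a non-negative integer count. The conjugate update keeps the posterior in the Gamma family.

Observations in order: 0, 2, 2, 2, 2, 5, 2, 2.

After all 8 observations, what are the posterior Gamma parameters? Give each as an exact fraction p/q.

obs 1: x=0 → posterior Gamma(3, 9/4)
obs 2: x=2 → posterior Gamma(5, 13/4)
obs 3: x=2 → posterior Gamma(7, 17/4)
obs 4: x=2 → posterior Gamma(9, 21/4)
obs 5: x=2 → posterior Gamma(11, 25/4)
obs 6: x=5 → posterior Gamma(16, 29/4)
obs 7: x=2 → posterior Gamma(18, 33/4)
obs 8: x=2 → posterior Gamma(20, 37/4)

alpha=20, beta=37/4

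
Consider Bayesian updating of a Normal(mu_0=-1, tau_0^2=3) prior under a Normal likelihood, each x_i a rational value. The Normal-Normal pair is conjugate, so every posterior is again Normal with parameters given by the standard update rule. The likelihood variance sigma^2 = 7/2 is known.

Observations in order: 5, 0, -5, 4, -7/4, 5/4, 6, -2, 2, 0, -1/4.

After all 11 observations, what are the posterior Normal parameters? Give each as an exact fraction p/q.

mu_0=97/146, tau_0^2=21/73

obs 1: x=5 → posterior Normal(23/13, 21/13)
obs 2: x=0 → posterior Normal(23/19, 21/19)
obs 3: x=-5 → posterior Normal(-7/25, 21/25)
obs 4: x=4 → posterior Normal(17/31, 21/31)
obs 5: x=-7/4 → posterior Normal(13/74, 21/37)
obs 6: x=5/4 → posterior Normal(14/43, 21/43)
obs 7: x=6 → posterior Normal(50/49, 3/7)
obs 8: x=-2 → posterior Normal(38/55, 21/55)
obs 9: x=2 → posterior Normal(50/61, 21/61)
obs 10: x=0 → posterior Normal(50/67, 21/67)
obs 11: x=-1/4 → posterior Normal(97/146, 21/73)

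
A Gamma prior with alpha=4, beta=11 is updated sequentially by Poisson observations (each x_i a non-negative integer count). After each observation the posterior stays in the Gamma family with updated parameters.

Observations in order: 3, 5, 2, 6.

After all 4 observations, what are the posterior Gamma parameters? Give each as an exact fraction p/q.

obs 1: x=3 → posterior Gamma(7, 12)
obs 2: x=5 → posterior Gamma(12, 13)
obs 3: x=2 → posterior Gamma(14, 14)
obs 4: x=6 → posterior Gamma(20, 15)

alpha=20, beta=15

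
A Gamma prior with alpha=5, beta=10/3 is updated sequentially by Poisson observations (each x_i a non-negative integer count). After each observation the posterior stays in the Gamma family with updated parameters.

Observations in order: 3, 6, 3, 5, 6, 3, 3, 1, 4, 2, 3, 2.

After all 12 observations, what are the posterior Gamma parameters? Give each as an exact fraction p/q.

alpha=46, beta=46/3

obs 1: x=3 → posterior Gamma(8, 13/3)
obs 2: x=6 → posterior Gamma(14, 16/3)
obs 3: x=3 → posterior Gamma(17, 19/3)
obs 4: x=5 → posterior Gamma(22, 22/3)
obs 5: x=6 → posterior Gamma(28, 25/3)
obs 6: x=3 → posterior Gamma(31, 28/3)
obs 7: x=3 → posterior Gamma(34, 31/3)
obs 8: x=1 → posterior Gamma(35, 34/3)
obs 9: x=4 → posterior Gamma(39, 37/3)
obs 10: x=2 → posterior Gamma(41, 40/3)
obs 11: x=3 → posterior Gamma(44, 43/3)
obs 12: x=2 → posterior Gamma(46, 46/3)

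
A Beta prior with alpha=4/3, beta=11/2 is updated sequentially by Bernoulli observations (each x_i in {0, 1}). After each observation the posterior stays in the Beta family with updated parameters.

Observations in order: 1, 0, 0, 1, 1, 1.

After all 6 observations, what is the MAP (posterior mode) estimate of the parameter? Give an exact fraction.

2/5

obs 1: x=1 → posterior Beta(7/3, 11/2)
obs 2: x=0 → posterior Beta(7/3, 13/2)
obs 3: x=0 → posterior Beta(7/3, 15/2)
obs 4: x=1 → posterior Beta(10/3, 15/2)
obs 5: x=1 → posterior Beta(13/3, 15/2)
obs 6: x=1 → posterior Beta(16/3, 15/2)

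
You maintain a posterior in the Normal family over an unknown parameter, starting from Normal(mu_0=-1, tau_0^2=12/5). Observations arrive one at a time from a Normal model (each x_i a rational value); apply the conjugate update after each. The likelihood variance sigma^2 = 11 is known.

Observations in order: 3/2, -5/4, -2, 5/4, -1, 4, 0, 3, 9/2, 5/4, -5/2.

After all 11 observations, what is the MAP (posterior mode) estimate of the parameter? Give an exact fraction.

obs 1: x=3/2 → posterior Normal(-37/67, 132/67)
obs 2: x=-5/4 → posterior Normal(-52/79, 132/79)
obs 3: x=-2 → posterior Normal(-76/91, 132/91)
obs 4: x=5/4 → posterior Normal(-61/103, 132/103)
obs 5: x=-1 → posterior Normal(-73/115, 132/115)
obs 6: x=4 → posterior Normal(-25/127, 132/127)
obs 7: x=0 → posterior Normal(-25/139, 132/139)
obs 8: x=3 → posterior Normal(11/151, 132/151)
obs 9: x=9/2 → posterior Normal(65/163, 132/163)
obs 10: x=5/4 → posterior Normal(16/35, 132/175)
obs 11: x=-5/2 → posterior Normal(50/187, 12/17)

50/187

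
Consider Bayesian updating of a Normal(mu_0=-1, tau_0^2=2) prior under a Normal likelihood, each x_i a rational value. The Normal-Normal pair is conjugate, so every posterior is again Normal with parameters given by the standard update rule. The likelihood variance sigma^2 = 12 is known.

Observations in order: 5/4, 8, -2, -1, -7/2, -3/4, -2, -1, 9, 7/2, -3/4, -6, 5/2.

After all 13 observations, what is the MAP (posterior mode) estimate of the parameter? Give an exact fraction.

obs 1: x=5/4 → posterior Normal(-19/28, 12/7)
obs 2: x=8 → posterior Normal(13/32, 3/2)
obs 3: x=-2 → posterior Normal(5/36, 4/3)
obs 4: x=-1 → posterior Normal(1/40, 6/5)
obs 5: x=-7/2 → posterior Normal(-13/44, 12/11)
obs 6: x=-3/4 → posterior Normal(-1/3, 1)
obs 7: x=-2 → posterior Normal(-6/13, 12/13)
obs 8: x=-1 → posterior Normal(-1/2, 6/7)
obs 9: x=9 → posterior Normal(2/15, 4/5)
obs 10: x=7/2 → posterior Normal(11/32, 3/4)
obs 11: x=-3/4 → posterior Normal(19/68, 12/17)
obs 12: x=-6 → posterior Normal(-5/72, 2/3)
obs 13: x=5/2 → posterior Normal(5/76, 12/19)

5/76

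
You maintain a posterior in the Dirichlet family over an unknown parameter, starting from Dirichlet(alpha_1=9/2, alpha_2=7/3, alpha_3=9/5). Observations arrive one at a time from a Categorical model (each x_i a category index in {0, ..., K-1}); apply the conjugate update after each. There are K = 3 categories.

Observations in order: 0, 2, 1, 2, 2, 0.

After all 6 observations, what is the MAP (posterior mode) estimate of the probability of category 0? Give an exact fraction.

obs 1: x=0 → posterior Dirichlet(11/2, 7/3, 9/5)
obs 2: x=2 → posterior Dirichlet(11/2, 7/3, 14/5)
obs 3: x=1 → posterior Dirichlet(11/2, 10/3, 14/5)
obs 4: x=2 → posterior Dirichlet(11/2, 10/3, 19/5)
obs 5: x=2 → posterior Dirichlet(11/2, 10/3, 24/5)
obs 6: x=0 → posterior Dirichlet(13/2, 10/3, 24/5)

165/349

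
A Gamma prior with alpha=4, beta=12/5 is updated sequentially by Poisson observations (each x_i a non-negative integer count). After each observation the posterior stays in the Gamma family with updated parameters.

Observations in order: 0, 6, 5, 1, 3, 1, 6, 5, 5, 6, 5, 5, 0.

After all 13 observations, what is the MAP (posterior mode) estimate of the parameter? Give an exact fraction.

255/77

obs 1: x=0 → posterior Gamma(4, 17/5)
obs 2: x=6 → posterior Gamma(10, 22/5)
obs 3: x=5 → posterior Gamma(15, 27/5)
obs 4: x=1 → posterior Gamma(16, 32/5)
obs 5: x=3 → posterior Gamma(19, 37/5)
obs 6: x=1 → posterior Gamma(20, 42/5)
obs 7: x=6 → posterior Gamma(26, 47/5)
obs 8: x=5 → posterior Gamma(31, 52/5)
obs 9: x=5 → posterior Gamma(36, 57/5)
obs 10: x=6 → posterior Gamma(42, 62/5)
obs 11: x=5 → posterior Gamma(47, 67/5)
obs 12: x=5 → posterior Gamma(52, 72/5)
obs 13: x=0 → posterior Gamma(52, 77/5)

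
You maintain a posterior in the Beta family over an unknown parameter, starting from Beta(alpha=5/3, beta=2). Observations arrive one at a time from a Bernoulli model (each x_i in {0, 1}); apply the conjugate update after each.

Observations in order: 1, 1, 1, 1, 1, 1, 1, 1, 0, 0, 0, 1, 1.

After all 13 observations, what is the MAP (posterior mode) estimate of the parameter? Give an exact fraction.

obs 1: x=1 → posterior Beta(8/3, 2)
obs 2: x=1 → posterior Beta(11/3, 2)
obs 3: x=1 → posterior Beta(14/3, 2)
obs 4: x=1 → posterior Beta(17/3, 2)
obs 5: x=1 → posterior Beta(20/3, 2)
obs 6: x=1 → posterior Beta(23/3, 2)
obs 7: x=1 → posterior Beta(26/3, 2)
obs 8: x=1 → posterior Beta(29/3, 2)
obs 9: x=0 → posterior Beta(29/3, 3)
obs 10: x=0 → posterior Beta(29/3, 4)
obs 11: x=0 → posterior Beta(29/3, 5)
obs 12: x=1 → posterior Beta(32/3, 5)
obs 13: x=1 → posterior Beta(35/3, 5)

8/11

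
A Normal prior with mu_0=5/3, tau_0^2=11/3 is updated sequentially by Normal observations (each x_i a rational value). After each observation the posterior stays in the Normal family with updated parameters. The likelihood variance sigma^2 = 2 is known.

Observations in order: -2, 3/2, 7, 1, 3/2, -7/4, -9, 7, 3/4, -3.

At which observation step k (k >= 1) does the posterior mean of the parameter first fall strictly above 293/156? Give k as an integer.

k = 3

obs 1: x=-2 → posterior Normal(-12/17, 22/17)
obs 2: x=3/2 → posterior Normal(9/56, 11/14)
obs 3: x=7 → posterior Normal(163/78, 22/39)
obs 4: x=1 → posterior Normal(37/20, 11/25)
obs 5: x=3/2 → posterior Normal(109/61, 22/61)
obs 6: x=-7/4 → posterior Normal(359/288, 11/36)
obs 7: x=-9 → posterior Normal(-37/332, 22/83)
obs 8: x=7 → posterior Normal(271/376, 11/47)
obs 9: x=3/4 → posterior Normal(76/105, 22/105)
obs 10: x=-3 → posterior Normal(43/116, 11/58)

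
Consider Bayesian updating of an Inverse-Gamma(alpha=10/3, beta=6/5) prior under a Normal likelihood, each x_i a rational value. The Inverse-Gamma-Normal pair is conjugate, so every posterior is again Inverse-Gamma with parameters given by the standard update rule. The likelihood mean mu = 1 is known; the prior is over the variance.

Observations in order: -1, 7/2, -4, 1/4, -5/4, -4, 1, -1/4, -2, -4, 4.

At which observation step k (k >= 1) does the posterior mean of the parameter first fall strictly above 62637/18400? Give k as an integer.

k = 3

obs 1: x=-1 → posterior Inverse-Gamma(23/6, 16/5)
obs 2: x=7/2 → posterior Inverse-Gamma(13/3, 253/40)
obs 3: x=-4 → posterior Inverse-Gamma(29/6, 753/40)
obs 4: x=1/4 → posterior Inverse-Gamma(16/3, 3057/160)
obs 5: x=-5/4 → posterior Inverse-Gamma(35/6, 1731/80)
obs 6: x=-4 → posterior Inverse-Gamma(19/3, 2731/80)
obs 7: x=1 → posterior Inverse-Gamma(41/6, 2731/80)
obs 8: x=-1/4 → posterior Inverse-Gamma(22/3, 5587/160)
obs 9: x=-2 → posterior Inverse-Gamma(47/6, 6307/160)
obs 10: x=-4 → posterior Inverse-Gamma(25/3, 8307/160)
obs 11: x=4 → posterior Inverse-Gamma(53/6, 9027/160)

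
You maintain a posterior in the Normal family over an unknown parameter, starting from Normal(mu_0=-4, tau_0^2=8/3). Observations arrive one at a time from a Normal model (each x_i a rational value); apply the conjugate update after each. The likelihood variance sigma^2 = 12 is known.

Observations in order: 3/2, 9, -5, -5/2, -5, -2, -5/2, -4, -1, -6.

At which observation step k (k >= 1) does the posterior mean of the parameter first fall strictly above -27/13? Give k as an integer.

k = 2

obs 1: x=3/2 → posterior Normal(-3, 24/11)
obs 2: x=9 → posterior Normal(-15/13, 24/13)
obs 3: x=-5 → posterior Normal(-5/3, 8/5)
obs 4: x=-5/2 → posterior Normal(-30/17, 24/17)
obs 5: x=-5 → posterior Normal(-40/19, 24/19)
obs 6: x=-2 → posterior Normal(-44/21, 8/7)
obs 7: x=-5/2 → posterior Normal(-49/23, 24/23)
obs 8: x=-4 → posterior Normal(-57/25, 24/25)
obs 9: x=-1 → posterior Normal(-59/27, 8/9)
obs 10: x=-6 → posterior Normal(-71/29, 24/29)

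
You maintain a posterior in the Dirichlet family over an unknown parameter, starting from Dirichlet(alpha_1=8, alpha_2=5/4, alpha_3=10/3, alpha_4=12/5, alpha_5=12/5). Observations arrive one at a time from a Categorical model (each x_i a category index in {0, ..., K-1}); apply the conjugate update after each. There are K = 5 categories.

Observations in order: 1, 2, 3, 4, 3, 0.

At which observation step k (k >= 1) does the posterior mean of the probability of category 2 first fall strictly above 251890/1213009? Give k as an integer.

k = 2

obs 1: x=1 → posterior Dirichlet(8, 9/4, 10/3, 12/5, 12/5)
obs 2: x=2 → posterior Dirichlet(8, 9/4, 13/3, 12/5, 12/5)
obs 3: x=3 → posterior Dirichlet(8, 9/4, 13/3, 17/5, 12/5)
obs 4: x=4 → posterior Dirichlet(8, 9/4, 13/3, 17/5, 17/5)
obs 5: x=3 → posterior Dirichlet(8, 9/4, 13/3, 22/5, 17/5)
obs 6: x=0 → posterior Dirichlet(9, 9/4, 13/3, 22/5, 17/5)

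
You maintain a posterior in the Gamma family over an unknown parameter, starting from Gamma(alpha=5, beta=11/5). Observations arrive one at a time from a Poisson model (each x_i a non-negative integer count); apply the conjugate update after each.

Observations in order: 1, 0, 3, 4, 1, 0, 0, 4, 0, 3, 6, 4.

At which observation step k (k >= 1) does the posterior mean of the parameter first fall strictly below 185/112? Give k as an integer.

k = 2

obs 1: x=1 → posterior Gamma(6, 16/5)
obs 2: x=0 → posterior Gamma(6, 21/5)
obs 3: x=3 → posterior Gamma(9, 26/5)
obs 4: x=4 → posterior Gamma(13, 31/5)
obs 5: x=1 → posterior Gamma(14, 36/5)
obs 6: x=0 → posterior Gamma(14, 41/5)
obs 7: x=0 → posterior Gamma(14, 46/5)
obs 8: x=4 → posterior Gamma(18, 51/5)
obs 9: x=0 → posterior Gamma(18, 56/5)
obs 10: x=3 → posterior Gamma(21, 61/5)
obs 11: x=6 → posterior Gamma(27, 66/5)
obs 12: x=4 → posterior Gamma(31, 71/5)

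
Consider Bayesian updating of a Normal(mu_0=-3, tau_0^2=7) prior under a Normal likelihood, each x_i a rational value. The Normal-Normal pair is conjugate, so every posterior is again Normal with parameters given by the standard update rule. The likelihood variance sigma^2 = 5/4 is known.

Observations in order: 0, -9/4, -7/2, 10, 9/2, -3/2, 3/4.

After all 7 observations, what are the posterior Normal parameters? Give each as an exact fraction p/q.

obs 1: x=0 → posterior Normal(-5/11, 35/33)
obs 2: x=-9/4 → posterior Normal(-78/61, 35/61)
obs 3: x=-7/2 → posterior Normal(-176/89, 35/89)
obs 4: x=10 → posterior Normal(8/9, 35/117)
obs 5: x=9/2 → posterior Normal(46/29, 7/29)
obs 6: x=-3/2 → posterior Normal(188/173, 35/173)
obs 7: x=3/4 → posterior Normal(209/201, 35/201)

mu_0=209/201, tau_0^2=35/201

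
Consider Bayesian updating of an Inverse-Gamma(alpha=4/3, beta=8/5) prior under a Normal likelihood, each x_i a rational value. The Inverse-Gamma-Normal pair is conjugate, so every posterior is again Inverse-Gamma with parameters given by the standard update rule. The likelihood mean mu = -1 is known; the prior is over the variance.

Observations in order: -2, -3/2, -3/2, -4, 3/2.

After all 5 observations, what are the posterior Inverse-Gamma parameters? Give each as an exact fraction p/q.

obs 1: x=-2 → posterior Inverse-Gamma(11/6, 21/10)
obs 2: x=-3/2 → posterior Inverse-Gamma(7/3, 89/40)
obs 3: x=-3/2 → posterior Inverse-Gamma(17/6, 47/20)
obs 4: x=-4 → posterior Inverse-Gamma(10/3, 137/20)
obs 5: x=3/2 → posterior Inverse-Gamma(23/6, 399/40)

alpha=23/6, beta=399/40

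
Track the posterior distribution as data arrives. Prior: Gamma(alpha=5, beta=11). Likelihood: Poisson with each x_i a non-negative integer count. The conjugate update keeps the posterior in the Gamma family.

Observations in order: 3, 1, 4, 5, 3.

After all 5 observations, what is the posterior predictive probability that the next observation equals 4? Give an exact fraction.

obs 1: x=3 → posterior Gamma(8, 12)
obs 2: x=1 → posterior Gamma(9, 13)
obs 3: x=4 → posterior Gamma(13, 14)
obs 4: x=5 → posterior Gamma(18, 15)
obs 5: x=3 → posterior Gamma(21, 16)

205536732147600793766845218816/5770627412348402378939569991057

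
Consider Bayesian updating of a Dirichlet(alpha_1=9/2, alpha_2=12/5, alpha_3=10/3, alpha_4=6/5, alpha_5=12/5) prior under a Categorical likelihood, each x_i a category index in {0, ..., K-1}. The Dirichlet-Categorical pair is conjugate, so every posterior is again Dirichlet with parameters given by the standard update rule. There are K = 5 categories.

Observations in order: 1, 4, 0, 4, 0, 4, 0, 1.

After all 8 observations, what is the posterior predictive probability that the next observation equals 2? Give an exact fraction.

obs 1: x=1 → posterior Dirichlet(9/2, 17/5, 10/3, 6/5, 12/5)
obs 2: x=4 → posterior Dirichlet(9/2, 17/5, 10/3, 6/5, 17/5)
obs 3: x=0 → posterior Dirichlet(11/2, 17/5, 10/3, 6/5, 17/5)
obs 4: x=4 → posterior Dirichlet(11/2, 17/5, 10/3, 6/5, 22/5)
obs 5: x=0 → posterior Dirichlet(13/2, 17/5, 10/3, 6/5, 22/5)
obs 6: x=4 → posterior Dirichlet(13/2, 17/5, 10/3, 6/5, 27/5)
obs 7: x=0 → posterior Dirichlet(15/2, 17/5, 10/3, 6/5, 27/5)
obs 8: x=1 → posterior Dirichlet(15/2, 22/5, 10/3, 6/5, 27/5)

20/131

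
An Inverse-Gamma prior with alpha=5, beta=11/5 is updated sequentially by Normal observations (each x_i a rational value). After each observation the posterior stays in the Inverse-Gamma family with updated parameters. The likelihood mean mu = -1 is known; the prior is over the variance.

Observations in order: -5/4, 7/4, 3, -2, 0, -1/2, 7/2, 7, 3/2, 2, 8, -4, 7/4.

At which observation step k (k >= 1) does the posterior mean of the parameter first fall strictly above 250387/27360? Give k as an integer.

k = 11

obs 1: x=-5/4 → posterior Inverse-Gamma(11/2, 357/160)
obs 2: x=7/4 → posterior Inverse-Gamma(6, 481/80)
obs 3: x=3 → posterior Inverse-Gamma(13/2, 1121/80)
obs 4: x=-2 → posterior Inverse-Gamma(7, 1161/80)
obs 5: x=0 → posterior Inverse-Gamma(15/2, 1201/80)
obs 6: x=-1/2 → posterior Inverse-Gamma(8, 1211/80)
obs 7: x=7/2 → posterior Inverse-Gamma(17/2, 2021/80)
obs 8: x=7 → posterior Inverse-Gamma(9, 4581/80)
obs 9: x=3/2 → posterior Inverse-Gamma(19/2, 4831/80)
obs 10: x=2 → posterior Inverse-Gamma(10, 5191/80)
obs 11: x=8 → posterior Inverse-Gamma(21/2, 8431/80)
obs 12: x=-4 → posterior Inverse-Gamma(11, 8791/80)
obs 13: x=7/4 → posterior Inverse-Gamma(23/2, 18187/160)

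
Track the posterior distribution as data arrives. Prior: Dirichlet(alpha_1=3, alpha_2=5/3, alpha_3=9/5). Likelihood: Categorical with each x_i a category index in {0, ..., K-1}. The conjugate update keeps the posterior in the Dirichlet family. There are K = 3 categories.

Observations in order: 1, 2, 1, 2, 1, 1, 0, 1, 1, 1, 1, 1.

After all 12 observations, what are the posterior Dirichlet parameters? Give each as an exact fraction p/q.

obs 1: x=1 → posterior Dirichlet(3, 8/3, 9/5)
obs 2: x=2 → posterior Dirichlet(3, 8/3, 14/5)
obs 3: x=1 → posterior Dirichlet(3, 11/3, 14/5)
obs 4: x=2 → posterior Dirichlet(3, 11/3, 19/5)
obs 5: x=1 → posterior Dirichlet(3, 14/3, 19/5)
obs 6: x=1 → posterior Dirichlet(3, 17/3, 19/5)
obs 7: x=0 → posterior Dirichlet(4, 17/3, 19/5)
obs 8: x=1 → posterior Dirichlet(4, 20/3, 19/5)
obs 9: x=1 → posterior Dirichlet(4, 23/3, 19/5)
obs 10: x=1 → posterior Dirichlet(4, 26/3, 19/5)
obs 11: x=1 → posterior Dirichlet(4, 29/3, 19/5)
obs 12: x=1 → posterior Dirichlet(4, 32/3, 19/5)

alpha_1=4, alpha_2=32/3, alpha_3=19/5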